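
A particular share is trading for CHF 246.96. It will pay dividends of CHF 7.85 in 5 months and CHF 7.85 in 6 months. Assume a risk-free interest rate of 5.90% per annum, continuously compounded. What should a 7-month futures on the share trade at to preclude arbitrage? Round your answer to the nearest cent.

CHF 239.79

PV(dividends) I = 7.85·e^(−0.0590·5/12) + 7.85·e^(−0.0590·6/12)
I = 7.6594 + 7.6218 = 15.2812
F = (S − I)·e^(rT) = (246.96 − 15.2812) · e^(0.0590·7/12)
= 231.6788 · e^0.034417 = 231.6788 × 1.035016 = CHF 239.79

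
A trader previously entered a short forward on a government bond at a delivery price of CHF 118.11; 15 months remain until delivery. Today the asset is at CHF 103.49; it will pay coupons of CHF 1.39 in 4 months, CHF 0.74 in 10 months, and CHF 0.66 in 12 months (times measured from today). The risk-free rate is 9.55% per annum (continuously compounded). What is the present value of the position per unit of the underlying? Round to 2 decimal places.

CHF 3.96

PV(remaining coupons) I = 1.39·e^(−0.0955·4/12) + 0.74·e^(−0.0955·10/12) + 0.66·e^(−0.0955·12/12) = 2.6297
Current forward F = (S − I)·e^(rT) = (103.49 − 2.6297)·e^(0.0955·15/12) = 100.8603 × 1.126792 = 113.6486
Value (long) = (F − K)·e^(−rT) = (113.6486 − 118.11) × 0.887475 = -3.9594
Short position value = −(long value) = CHF 3.96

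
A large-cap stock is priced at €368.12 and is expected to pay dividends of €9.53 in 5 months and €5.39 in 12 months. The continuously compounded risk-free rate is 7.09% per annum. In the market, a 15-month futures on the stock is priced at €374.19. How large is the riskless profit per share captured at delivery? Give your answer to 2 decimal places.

PV(dividends) I = 9.53·e^(−0.0709·5/12) + 5.39·e^(−0.0709·12/12) = 14.2737
Fair futures F* = (S − I)·e^(rT) = (368.12 − 14.2737)·e^0.088625 = 353.8463 × 1.092671 = 386.6376
Market €374.19 < fair 386.6376: forward underpriced → reverse cash-and-carry (short the stock, invest proceeds at r, pay the dividends, go long the forward).
Profit at T = |F_mkt − F*| = |374.19 − 386.6376| = €12.45 per share

€12.45 per share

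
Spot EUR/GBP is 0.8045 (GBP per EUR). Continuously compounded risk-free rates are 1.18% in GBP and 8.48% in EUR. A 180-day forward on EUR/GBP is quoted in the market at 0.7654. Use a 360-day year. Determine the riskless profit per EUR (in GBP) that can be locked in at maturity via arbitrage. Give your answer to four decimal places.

Fair forward: F* = S·e^(carry·T), with carry = (r_GBP − r_EUR) = 0.0118 − 0.0848 = -0.0730
F* = 0.8045 · e^(-0.0730 × 180/360) = 0.8045 · e^-0.036500 = 0.8045 × 0.964158 = 0.7757
Market 0.7654 < fair 0.7757: forward underpriced → reverse cash-and-carry (short spot, go long the forward).
At maturity, profit = |F_mkt − F*| = |0.7654 − 0.7757| = 0.0103 per EUR (in GBP)

0.0103 per EUR (in GBP)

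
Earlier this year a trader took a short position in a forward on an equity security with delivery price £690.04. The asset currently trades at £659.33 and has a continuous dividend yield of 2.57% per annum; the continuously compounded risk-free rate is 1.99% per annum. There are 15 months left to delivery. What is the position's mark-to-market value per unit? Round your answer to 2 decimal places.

£34.60

Current fair forward for the remaining 15 months: F = S·e^((r − q)·T), (r − q) = 0.0199 − 0.0257 = -0.0058
F = 659.33 · e^(-0.0058 × 15/12) = 659.33 × 0.992776 = 654.5670
Value of long forward = (F − K)·e^(−rT) = (654.5670 − 690.04) · e^(−0.0199·15/12)
= -35.4730 × 0.975432 = -34.60
Short position value = −(long value) = £34.60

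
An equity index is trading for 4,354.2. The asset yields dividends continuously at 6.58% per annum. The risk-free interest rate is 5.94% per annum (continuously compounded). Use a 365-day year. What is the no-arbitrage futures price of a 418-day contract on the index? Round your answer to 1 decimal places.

F = S·e^((r − q)T) = 4354.2 · e^((0.0594 − 0.0658) × 418/365)
= 4354.2 · e^-0.007329 = 4354.2 × 0.992698
F = 4,322.4

4,322.4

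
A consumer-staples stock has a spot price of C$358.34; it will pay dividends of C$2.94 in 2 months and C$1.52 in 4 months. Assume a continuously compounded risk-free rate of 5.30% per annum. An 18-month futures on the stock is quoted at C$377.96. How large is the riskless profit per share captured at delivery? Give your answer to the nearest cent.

C$5.26 per share

PV(dividends) I = 2.94·e^(−0.0530·2/12) + 1.52·e^(−0.0530·4/12) = 4.4075
Fair futures F* = (S − I)·e^(rT) = (358.34 − 4.4075)·e^0.079500 = 353.9325 × 1.082746 = 383.2190
Market C$377.96 < fair 383.2190: forward underpriced → reverse cash-and-carry (short the stock, invest proceeds at r, pay the dividends, go long the forward).
Profit at T = |F_mkt − F*| = |377.96 − 383.2190| = C$5.26 per share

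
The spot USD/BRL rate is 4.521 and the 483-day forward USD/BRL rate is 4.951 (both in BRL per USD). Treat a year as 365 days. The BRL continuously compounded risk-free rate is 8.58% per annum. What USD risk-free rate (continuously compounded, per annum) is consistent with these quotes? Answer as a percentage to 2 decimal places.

1.71%

F = S·e^((r_BRL − r_USD)T) ⇒ r_USD = r_BRL − ln(F/S)/T
ln(4.951/4.521) = 0.090856; /(483/365) = 0.068659
r_USD = 0.0858 − 0.068659 = 0.017141
r_USD = 1.71%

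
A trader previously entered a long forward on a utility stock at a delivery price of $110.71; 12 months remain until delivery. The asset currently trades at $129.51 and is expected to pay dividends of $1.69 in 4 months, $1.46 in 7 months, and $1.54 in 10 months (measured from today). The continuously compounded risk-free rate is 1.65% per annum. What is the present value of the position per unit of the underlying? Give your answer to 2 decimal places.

$15.97

PV(remaining dividends) I = 1.69·e^(−0.0165·4/12) + 1.46·e^(−0.0165·7/12) + 1.54·e^(−0.0165·10/12) = 4.6457
Current forward F = (S − I)·e^(rT) = (129.51 − 4.6457)·e^(0.0165·12/12) = 124.8643 × 1.016637 = 126.9417
Value (long) = (F − K)·e^(−rT) = (126.9417 − 110.71) × 0.983635 = 15.9661
Value = $15.97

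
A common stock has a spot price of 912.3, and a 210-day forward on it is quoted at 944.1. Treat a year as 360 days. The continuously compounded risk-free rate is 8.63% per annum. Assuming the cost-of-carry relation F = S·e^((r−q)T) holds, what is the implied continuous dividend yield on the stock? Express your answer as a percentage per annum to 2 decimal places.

From F = S·e^((r−q)T): (r − q) = ln(F/S)/T
ln(944.1/912.3) = ln(1.034857) = 0.034263
(r − q) = 0.034263 / (210/360) = 0.058737
q = r − ln(F/S)/T = 0.0863 − 0.058737 = 0.027563
q = 2.76%

2.76%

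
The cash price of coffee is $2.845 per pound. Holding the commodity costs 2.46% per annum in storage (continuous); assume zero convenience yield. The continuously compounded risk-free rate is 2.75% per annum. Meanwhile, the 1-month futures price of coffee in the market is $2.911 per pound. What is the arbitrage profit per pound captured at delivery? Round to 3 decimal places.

Fair futures: F* = S·e^(carry·T), with carry = (r + u) = 0.0275 + 0.0246 = 0.0521
F* = 2.845 · e^(0.0521 × 1/12) = 2.845 · e^0.004342 = 2.845 × 1.004351 = $2.8574
Market $2.911 > fair $2.8574: forward overpriced → cash-and-carry (buy spot, short the forward).
At maturity, profit = |F_mkt − F*| = |2.911 − 2.8574| = $0.054 per pound

$0.054 per pound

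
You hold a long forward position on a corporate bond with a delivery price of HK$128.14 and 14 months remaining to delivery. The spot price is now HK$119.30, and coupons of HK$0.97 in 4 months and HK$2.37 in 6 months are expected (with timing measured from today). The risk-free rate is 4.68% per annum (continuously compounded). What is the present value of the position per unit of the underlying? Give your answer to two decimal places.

-HK$5.30

PV(remaining coupons) I = 0.97·e^(−0.0468·4/12) + 2.37·e^(−0.0468·6/12) = 3.2702
Current forward F = (S − I)·e^(rT) = (119.30 − 3.2702)·e^(0.0468·14/12) = 116.0298 × 1.056118 = 122.5412
Value (long) = (F − K)·e^(−rT) = (122.5412 − 128.14) × 0.946864 = -5.3013
Value = -HK$5.30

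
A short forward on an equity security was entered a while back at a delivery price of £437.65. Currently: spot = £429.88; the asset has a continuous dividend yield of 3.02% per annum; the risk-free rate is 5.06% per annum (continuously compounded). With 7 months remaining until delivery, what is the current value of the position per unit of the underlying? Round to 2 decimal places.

Current fair forward for the remaining 7 months: F = S·e^((r − q)·T), (r − q) = 0.0506 − 0.0302 = 0.0204
F = 429.88 · e^(0.0204 × 7/12) = 429.88 × 1.011971 = 435.0261
Value of long forward = (F − K)·e^(−rT) = (435.0261 − 437.65) · e^(−0.0506·7/12)
= -2.6239 × 0.970915 = -2.55
Short position value = −(long value) = £2.55

£2.55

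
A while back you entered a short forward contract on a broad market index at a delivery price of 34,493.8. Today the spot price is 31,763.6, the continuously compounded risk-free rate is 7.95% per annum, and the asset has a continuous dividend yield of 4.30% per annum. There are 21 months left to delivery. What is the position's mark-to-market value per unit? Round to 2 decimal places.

Current fair forward for the remaining 21 months: F = S·e^((r − q)·T), (r − q) = 0.0795 − 0.0430 = 0.0365
F = 31763.6 · e^(0.0365 × 21/12) = 31763.6 × 1.06595915 = 33858.7001
Value of long forward = (F − K)·e^(−rT) = (33858.7001 − 34493.8) · e^(−0.0795·21/12)
= -635.0999 × 0.87011926 = -552.61
Short position value = −(long value) = 552.61

552.61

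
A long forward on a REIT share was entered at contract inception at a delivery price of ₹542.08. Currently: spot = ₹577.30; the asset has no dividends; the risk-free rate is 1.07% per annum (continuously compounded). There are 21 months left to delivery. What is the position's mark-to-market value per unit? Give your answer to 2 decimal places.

Current fair forward for the remaining 21 months: F = S·e^(r·T), r = 0.0107
F = 577.30 · e^(0.0107 × 21/12) = 577.30 × 1.018901 = 588.2115
Value of long forward = (F − K)·e^(−rT) = (588.2115 − 542.08) · e^(−0.0107·21/12)
= 46.1315 × 0.981449 = 45.28

₹45.28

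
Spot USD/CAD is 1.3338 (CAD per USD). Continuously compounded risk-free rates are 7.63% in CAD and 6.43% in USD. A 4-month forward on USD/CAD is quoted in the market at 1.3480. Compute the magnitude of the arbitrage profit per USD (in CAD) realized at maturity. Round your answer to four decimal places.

Fair forward: F* = S·e^(carry·T), with carry = (r_CAD − r_USD) = 0.0763 − 0.0643 = 0.0120
F* = 1.3338 · e^(0.0120 × 4/12) = 1.3338 · e^0.004000 = 1.3338 × 1.004008 = 1.3391
Market 1.3480 > fair 1.3391: forward overpriced → cash-and-carry (buy spot, short the forward).
At maturity, profit = |F_mkt − F*| = |1.3480 − 1.3391| = 0.0089 per USD (in CAD)

0.0089 per USD (in CAD)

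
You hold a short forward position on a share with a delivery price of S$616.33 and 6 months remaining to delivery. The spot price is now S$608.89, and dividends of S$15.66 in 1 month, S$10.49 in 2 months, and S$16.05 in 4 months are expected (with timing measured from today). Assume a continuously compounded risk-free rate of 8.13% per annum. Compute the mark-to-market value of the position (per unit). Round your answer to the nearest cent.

S$24.41

PV(remaining dividends) I = 15.66·e^(−0.0813·1/12) + 10.49·e^(−0.0813·2/12) + 16.05·e^(−0.0813·4/12) = 41.5240
Current forward F = (S − I)·e^(rT) = (608.89 − 41.5240)·e^(0.0813·6/12) = 567.3660 × 1.041488 = 590.9049
Value (long) = (F − K)·e^(−rT) = (590.9049 − 616.33) × 0.960165 = -24.4123
Short position value = −(long value) = S$24.41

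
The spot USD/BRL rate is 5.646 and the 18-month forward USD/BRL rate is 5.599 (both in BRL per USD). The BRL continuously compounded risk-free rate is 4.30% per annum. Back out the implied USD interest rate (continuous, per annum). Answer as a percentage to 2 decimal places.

4.86%

F = S·e^((r_BRL − r_USD)T) ⇒ r_USD = r_BRL − ln(F/S)/T
ln(5.599/5.646) = -0.008359; /(18/12) = -0.005573
r_USD = 0.0430 + 0.005573 = 0.048573
r_USD = 4.86%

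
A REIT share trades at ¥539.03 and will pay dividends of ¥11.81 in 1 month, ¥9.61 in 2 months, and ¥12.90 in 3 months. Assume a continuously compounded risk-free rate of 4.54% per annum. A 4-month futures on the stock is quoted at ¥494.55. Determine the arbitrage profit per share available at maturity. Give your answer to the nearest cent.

¥18.12 per share

PV(dividends) I = 11.81·e^(−0.0454·1/12) + 9.61·e^(−0.0454·2/12) + 12.90·e^(−0.0454·3/12) = 34.0574
Fair futures F* = (S − I)·e^(rT) = (539.03 − 34.0574)·e^0.015133 = 504.9726 × 1.015248 = 512.6724
Market ¥494.55 < fair 512.6724: forward underpriced → reverse cash-and-carry (short the stock, invest proceeds at r, pay the dividends, go long the forward).
Profit at T = |F_mkt − F*| = |494.55 − 512.6724| = ¥18.12 per share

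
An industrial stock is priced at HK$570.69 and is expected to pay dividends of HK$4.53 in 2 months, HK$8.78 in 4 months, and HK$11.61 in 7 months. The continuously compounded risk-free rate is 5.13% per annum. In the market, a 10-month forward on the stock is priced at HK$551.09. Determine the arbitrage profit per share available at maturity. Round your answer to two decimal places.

PV(dividends) I = 4.53·e^(−0.0513·2/12) + 8.78·e^(−0.0513·4/12) + 11.61·e^(−0.0513·7/12) = 24.3903
Fair forward F* = (S − I)·e^(rT) = (570.69 − 24.3903)·e^0.042750 = 546.2997 × 1.043677 = 570.1604
Market HK$551.09 < fair 570.1604: forward underpriced → reverse cash-and-carry (short the stock, invest proceeds at r, pay the dividends, go long the forward).
Profit at T = |F_mkt − F*| = |551.09 − 570.1604| = HK$19.07 per share

HK$19.07 per share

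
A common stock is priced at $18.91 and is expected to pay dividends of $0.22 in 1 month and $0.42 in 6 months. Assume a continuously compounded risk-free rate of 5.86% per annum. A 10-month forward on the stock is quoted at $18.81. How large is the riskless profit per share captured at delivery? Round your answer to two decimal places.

PV(dividends) I = 0.22·e^(−0.0586·1/12) + 0.42·e^(−0.0586·6/12) = 0.6268
Fair forward F* = (S − I)·e^(rT) = (18.91 − 0.6268)·e^0.048833 = 18.2832 × 1.050045 = 19.1982
Market $18.81 < fair 19.1982: forward underpriced → reverse cash-and-carry (short the stock, invest proceeds at r, pay the dividends, go long the forward).
Profit at T = |F_mkt − F*| = |18.81 − 19.1982| = $0.39 per share

$0.39 per share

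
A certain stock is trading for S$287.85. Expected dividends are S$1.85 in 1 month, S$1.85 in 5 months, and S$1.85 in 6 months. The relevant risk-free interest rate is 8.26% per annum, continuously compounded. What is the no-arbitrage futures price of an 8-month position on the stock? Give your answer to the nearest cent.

S$298.44

PV(dividends) I = 1.85·e^(−0.0826·1/12) + 1.85·e^(−0.0826·5/12) + 1.85·e^(−0.0826·6/12)
I = 1.8373 + 1.7874 + 1.7752 = 5.3999
F = (S − I)·e^(rT) = (287.85 − 5.3999) · e^(0.0826·8/12)
= 282.4501 · e^0.055067 = 282.4501 × 1.056611 = S$298.44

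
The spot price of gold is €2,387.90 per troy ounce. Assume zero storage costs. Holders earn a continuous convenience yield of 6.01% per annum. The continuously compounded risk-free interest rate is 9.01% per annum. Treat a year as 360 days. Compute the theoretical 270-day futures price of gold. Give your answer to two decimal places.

Net carry = r + u − y = 0.0901 + 0.0000 − 0.0601 = 0.0300
F = S·e^((r+u−y)T) = 2387.90 · e^(0.0300 × 270/360) = 2387.90 · e^0.02250000
= 2387.90 × 1.02275503 = €2,442.24 per troy ounce

€2,442.24 per troy ounce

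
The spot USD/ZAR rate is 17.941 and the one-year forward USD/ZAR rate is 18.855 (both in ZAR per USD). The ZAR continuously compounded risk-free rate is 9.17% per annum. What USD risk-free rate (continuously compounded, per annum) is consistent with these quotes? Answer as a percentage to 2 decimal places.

F = S·e^((r_ZAR − r_USD)T) ⇒ r_USD = r_ZAR − ln(F/S)/T
ln(18.855/17.941) = 0.049690; /(12/12) = 0.049690
r_USD = 0.0917 − 0.049690 = 0.042010
r_USD = 4.20%

4.20%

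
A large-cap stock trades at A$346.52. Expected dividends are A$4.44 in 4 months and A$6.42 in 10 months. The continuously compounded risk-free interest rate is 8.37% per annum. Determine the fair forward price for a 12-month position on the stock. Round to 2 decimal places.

PV(dividends) I = 4.44·e^(−0.0837·4/12) + 6.42·e^(−0.0837·10/12)
I = 4.3178 + 5.9875 = 10.3053
F = (S − I)·e^(rT) = (346.52 − 10.3053) · e^(0.0837·12/12)
= 336.2147 · e^0.083700 = 336.2147 × 1.087303 = A$365.57

A$365.57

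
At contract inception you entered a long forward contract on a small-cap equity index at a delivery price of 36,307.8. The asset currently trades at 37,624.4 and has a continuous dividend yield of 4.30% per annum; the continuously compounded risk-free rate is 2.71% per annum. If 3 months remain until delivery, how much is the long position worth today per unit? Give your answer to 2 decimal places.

1159.46

Current fair forward for the remaining 3 months: F = S·e^((r − q)·T), (r − q) = 0.0271 − 0.0430 = -0.0159
F = 37624.4 · e^(-0.0159 × 3/12) = 37624.4 × 0.99603289 = 37475.1399
Value of long forward = (F − K)·e^(−rT) = (37475.1399 − 36307.8) · e^(−0.0271·3/12)
= 1167.3399 × 0.99324790 = 1159.46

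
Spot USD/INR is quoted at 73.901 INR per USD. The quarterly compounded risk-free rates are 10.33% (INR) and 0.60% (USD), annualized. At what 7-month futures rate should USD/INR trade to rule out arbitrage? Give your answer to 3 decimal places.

78.157

By covered interest parity, F = S · (1+r_INR/4)^(4T) / (1+r_USD/4)^(4T)
= 73.901 × 1.061299 / 1.003504 = 73.901 × 1.057593
F = 78.157 INR per USD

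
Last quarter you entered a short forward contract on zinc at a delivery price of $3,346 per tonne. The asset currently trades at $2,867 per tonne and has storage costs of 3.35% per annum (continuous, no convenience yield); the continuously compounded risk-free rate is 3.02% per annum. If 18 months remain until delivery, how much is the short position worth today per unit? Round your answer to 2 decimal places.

$183.06 per tonne

Current fair forward for the remaining 18 months: F = S·e^((r + u)·T), (r + u) = 0.0302 + 0.0335 = 0.0637
F = 2867 · e^(0.0637 × 18/12) = 2867 × 1.10026383 = 3154.4564
Value of long forward = (F − K)·e^(−rT) = (3154.4564 − 3346) · e^(−0.0302·18/12)
= -191.5436 × 0.95571073 = -183.06
Short position value = −(long value) = $183.06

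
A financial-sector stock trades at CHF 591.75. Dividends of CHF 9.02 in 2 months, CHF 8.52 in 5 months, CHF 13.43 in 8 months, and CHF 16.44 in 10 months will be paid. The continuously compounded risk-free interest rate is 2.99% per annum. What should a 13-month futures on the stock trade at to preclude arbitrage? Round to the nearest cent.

CHF 563.11

PV(dividends) I = 9.02·e^(−0.0299·2/12) + 8.52·e^(−0.0299·5/12) + 13.43·e^(−0.0299·8/12) + 16.44·e^(−0.0299·10/12)
I = 8.9752 + 8.4145 + 13.1649 + 16.0354 = 46.5900
F = (S − I)·e^(rT) = (591.75 − 46.5900) · e^(0.0299·13/12)
= 545.1600 · e^0.032392 = 545.1600 × 1.032922 = CHF 563.11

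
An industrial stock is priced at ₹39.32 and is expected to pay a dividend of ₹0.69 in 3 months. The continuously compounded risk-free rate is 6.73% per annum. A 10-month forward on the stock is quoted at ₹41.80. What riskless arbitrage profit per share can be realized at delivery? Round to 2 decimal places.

PV(dividends) I = 0.69·e^(−0.0673·3/12) = 0.6785
Fair forward F* = (S − I)·e^(rT) = (39.32 − 0.6785)·e^0.056083 = 38.6415 × 1.057685 = 40.8705
Market ₹41.80 > fair 40.8705: forward overpriced → cash-and-carry (borrow at r, buy the stock and collect the dividends, short the forward).
Profit at T = |F_mkt − F*| = |41.80 − 40.8705| = ₹0.93 per share

₹0.93 per share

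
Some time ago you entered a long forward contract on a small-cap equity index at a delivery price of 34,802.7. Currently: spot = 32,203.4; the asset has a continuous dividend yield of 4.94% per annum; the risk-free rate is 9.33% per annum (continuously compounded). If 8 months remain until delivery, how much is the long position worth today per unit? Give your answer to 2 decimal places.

Current fair forward for the remaining 8 months: F = S·e^((r − q)·T), (r − q) = 0.0933 − 0.0494 = 0.0439
F = 32203.4 · e^(0.0439 × 8/12) = 32203.4 × 1.02969914 = 33159.8133
Value of long forward = (F − K)·e^(−rT) = (33159.8133 − 34802.7) · e^(−0.0933·8/12)
= -1642.8867 × 0.93969493 = -1543.81

-1543.81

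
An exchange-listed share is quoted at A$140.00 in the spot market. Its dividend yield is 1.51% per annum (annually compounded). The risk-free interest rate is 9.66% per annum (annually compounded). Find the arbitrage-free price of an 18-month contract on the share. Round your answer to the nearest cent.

F = S · (1+r)^T / (1+q)^T
= 140.00 × 1.148345 / 1.022735 = 140.00 × 1.122818
F = A$157.19

A$157.19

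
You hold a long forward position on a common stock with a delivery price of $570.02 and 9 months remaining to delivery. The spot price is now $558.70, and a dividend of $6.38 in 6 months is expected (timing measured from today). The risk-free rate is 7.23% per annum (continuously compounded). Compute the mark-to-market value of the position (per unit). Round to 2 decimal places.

PV(remaining dividends) I = 6.38·e^(−0.0723·6/12) = 6.1535
Current forward F = (S − I)·e^(rT) = (558.70 − 6.1535)·e^(0.0723·9/12) = 552.5465 × 1.055722 = 583.3355
Value (long) = (F − K)·e^(−rT) = (583.3355 − 570.02) × 0.947219 = 12.6127
Value = $12.61

$12.61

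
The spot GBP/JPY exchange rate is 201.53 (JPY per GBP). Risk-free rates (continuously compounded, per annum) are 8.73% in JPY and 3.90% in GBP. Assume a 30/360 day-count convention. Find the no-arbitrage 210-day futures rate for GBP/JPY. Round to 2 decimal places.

F = S·e^((r_JPY − r_GBP)T) = 201.53 · e^((0.0873 − 0.0390) × 210/360)
= 201.53 · e^0.028175 = 201.53 × 1.028576
F = 207.29 JPY per GBP

207.29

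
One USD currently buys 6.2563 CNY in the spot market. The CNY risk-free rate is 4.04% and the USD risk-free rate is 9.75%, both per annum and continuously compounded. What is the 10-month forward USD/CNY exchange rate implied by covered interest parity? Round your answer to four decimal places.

F = S·e^((r_CNY − r_USD)T) = 6.2563 · e^((0.0404 − 0.0975) × 10/12)
= 6.2563 · e^-0.047583 = 6.2563 × 0.953531
F = 5.9656 CNY per USD

5.9656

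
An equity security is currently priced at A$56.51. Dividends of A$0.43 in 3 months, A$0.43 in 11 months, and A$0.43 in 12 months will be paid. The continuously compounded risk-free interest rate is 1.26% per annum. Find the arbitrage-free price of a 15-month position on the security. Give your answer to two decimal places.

A$56.11

PV(dividends) I = 0.43·e^(−0.0126·3/12) + 0.43·e^(−0.0126·11/12) + 0.43·e^(−0.0126·12/12)
I = 0.4286 + 0.4251 + 0.4246 = 1.2783
F = (S − I)·e^(rT) = (56.51 − 1.2783) · e^(0.0126·15/12)
= 55.2317 · e^0.015750 = 55.2317 × 1.015875 = A$56.11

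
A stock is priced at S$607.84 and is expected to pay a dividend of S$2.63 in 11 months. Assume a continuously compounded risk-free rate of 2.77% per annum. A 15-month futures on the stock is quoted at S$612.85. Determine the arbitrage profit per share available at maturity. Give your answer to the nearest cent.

PV(dividends) I = 2.63·e^(−0.0277·11/12) = 2.5641
Fair futures F* = (S − I)·e^(rT) = (607.84 − 2.5641)·e^0.034625 = 605.2759 × 1.035231 = 626.6004
Market S$612.85 < fair 626.6004: forward underpriced → reverse cash-and-carry (short the stock, invest proceeds at r, pay the dividends, go long the forward).
Profit at T = |F_mkt − F*| = |612.85 − 626.6004| = S$13.75 per share

S$13.75 per share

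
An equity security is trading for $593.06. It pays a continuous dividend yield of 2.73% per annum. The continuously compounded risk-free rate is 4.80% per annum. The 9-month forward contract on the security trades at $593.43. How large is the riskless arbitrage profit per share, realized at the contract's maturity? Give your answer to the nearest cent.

$8.91 per share

Fair forward: F* = S·e^(carry·T), with carry = (r − q) = 0.0480 − 0.0273 = 0.0207
F* = 593.06 · e^(0.0207 × 9/12) = 593.06 · e^0.015525 = 593.06 × 1.015646 = $602.3390
Market $593.43 < fair $602.3390: forward underpriced → reverse cash-and-carry (short spot, go long the forward).
At maturity, profit = |F_mkt − F*| = |593.43 − 602.3390| = $8.91 per share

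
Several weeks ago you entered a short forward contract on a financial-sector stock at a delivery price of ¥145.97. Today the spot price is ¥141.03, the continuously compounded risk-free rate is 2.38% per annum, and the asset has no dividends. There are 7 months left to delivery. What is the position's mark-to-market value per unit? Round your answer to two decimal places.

Current fair forward for the remaining 7 months: F = S·e^(r·T), r = 0.0238
F = 141.03 · e^(0.0238 × 7/12) = 141.03 × 1.013980 = 143.0016
Value of long forward = (F − K)·e^(−rT) = (143.0016 − 145.97) · e^(−0.0238·7/12)
= -2.9684 × 0.986213 = -2.93
Short position value = −(long value) = ¥2.93

¥2.93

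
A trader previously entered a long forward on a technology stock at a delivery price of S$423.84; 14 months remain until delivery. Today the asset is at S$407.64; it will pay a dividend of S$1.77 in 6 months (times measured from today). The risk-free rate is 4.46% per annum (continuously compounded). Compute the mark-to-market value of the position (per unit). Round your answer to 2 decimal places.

S$3.56

PV(remaining dividends) I = 1.77·e^(−0.0446·6/12) = 1.7310
Current forward F = (S − I)·e^(rT) = (407.64 − 1.7310)·e^(0.0446·14/12) = 405.9090 × 1.053411 = 427.5890
Value (long) = (F − K)·e^(−rT) = (427.5890 − 423.84) × 0.949297 = 3.5589
Value = S$3.56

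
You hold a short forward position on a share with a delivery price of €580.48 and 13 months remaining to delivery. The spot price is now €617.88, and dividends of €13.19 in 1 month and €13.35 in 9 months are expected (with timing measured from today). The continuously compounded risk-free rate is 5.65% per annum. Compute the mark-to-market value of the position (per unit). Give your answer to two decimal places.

-€45.94

PV(remaining dividends) I = 13.19·e^(−0.0565·1/12) + 13.35·e^(−0.0565·9/12) = 25.9242
Current forward F = (S − I)·e^(rT) = (617.88 − 25.9242)·e^(0.0565·13/12) = 591.9558 × 1.063120 = 629.3201
Value (long) = (F − K)·e^(−rT) = (629.3201 − 580.48) × 0.940627 = 45.9403
Short position value = −(long value) = -€45.94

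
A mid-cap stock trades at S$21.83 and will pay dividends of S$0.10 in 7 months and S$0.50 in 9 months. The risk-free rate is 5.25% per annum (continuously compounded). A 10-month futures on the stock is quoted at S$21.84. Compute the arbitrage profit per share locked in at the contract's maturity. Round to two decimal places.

PV(dividends) I = 0.10·e^(−0.0525·7/12) + 0.50·e^(−0.0525·9/12) = 0.5777
Fair futures F* = (S − I)·e^(rT) = (21.83 − 0.5777)·e^0.043750 = 21.2523 × 1.044721 = 22.2027
Market S$21.84 < fair 22.2027: forward underpriced → reverse cash-and-carry (short the stock, invest proceeds at r, pay the dividends, go long the forward).
Profit at T = |F_mkt − F*| = |21.84 − 22.2027| = S$0.36 per share

S$0.36 per share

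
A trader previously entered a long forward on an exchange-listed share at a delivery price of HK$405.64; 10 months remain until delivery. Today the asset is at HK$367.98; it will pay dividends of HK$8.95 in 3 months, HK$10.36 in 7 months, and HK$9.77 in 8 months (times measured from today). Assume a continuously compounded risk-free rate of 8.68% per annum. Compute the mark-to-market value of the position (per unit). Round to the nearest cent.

PV(remaining dividends) I = 8.95·e^(−0.0868·3/12) + 10.36·e^(−0.0868·7/12) + 9.77·e^(−0.0868·8/12) = 27.8271
Current forward F = (S − I)·e^(rT) = (367.98 − 27.8271)·e^(0.0868·10/12) = 340.1529 × 1.075014 = 365.6691
Value (long) = (F − K)·e^(−rT) = (365.6691 − 405.64) × 0.930221 = -37.1818
Value = -HK$37.18

-HK$37.18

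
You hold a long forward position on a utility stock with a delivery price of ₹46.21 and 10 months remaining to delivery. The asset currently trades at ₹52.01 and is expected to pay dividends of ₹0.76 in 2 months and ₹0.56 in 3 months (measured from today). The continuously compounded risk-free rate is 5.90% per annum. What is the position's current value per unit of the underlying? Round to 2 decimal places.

PV(remaining dividends) I = 0.76·e^(−0.0590·2/12) + 0.56·e^(−0.0590·3/12) = 1.3044
Current forward F = (S − I)·e^(rT) = (52.01 − 1.3044)·e^(0.0590·10/12) = 50.7056 × 1.050395 = 53.2609
Value (long) = (F − K)·e^(−rT) = (53.2609 − 46.21) × 0.952022 = 6.7126
Value = ₹6.71

₹6.71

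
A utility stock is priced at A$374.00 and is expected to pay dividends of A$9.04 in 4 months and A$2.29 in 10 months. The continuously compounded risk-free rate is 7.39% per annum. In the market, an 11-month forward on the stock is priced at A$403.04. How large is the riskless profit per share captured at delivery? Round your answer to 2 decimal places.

PV(dividends) I = 9.04·e^(−0.0739·4/12) + 2.29·e^(−0.0739·10/12) = 10.9733
Fair forward F* = (S − I)·e^(rT) = (374.00 − 10.9733)·e^0.067742 = 363.0267 × 1.070089 = 388.4709
Market A$403.04 > fair 388.4709: forward overpriced → cash-and-carry (borrow at r, buy the stock and collect the dividends, short the forward).
Profit at T = |F_mkt − F*| = |403.04 − 388.4709| = A$14.57 per share

A$14.57 per share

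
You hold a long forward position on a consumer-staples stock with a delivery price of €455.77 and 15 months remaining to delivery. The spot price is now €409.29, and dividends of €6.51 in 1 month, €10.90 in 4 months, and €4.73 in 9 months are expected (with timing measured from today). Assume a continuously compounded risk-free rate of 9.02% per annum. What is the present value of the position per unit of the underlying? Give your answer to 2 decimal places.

PV(remaining dividends) I = 6.51·e^(−0.0902·1/12) + 10.90·e^(−0.0902·4/12) + 4.73·e^(−0.0902·9/12) = 21.4590
Current forward F = (S − I)·e^(rT) = (409.29 − 21.4590)·e^(0.0902·15/12) = 387.8310 × 1.119352 = 434.1194
Value (long) = (F − K)·e^(−rT) = (434.1194 − 455.77) × 0.893374 = -19.3421
Value = -€19.34

-€19.34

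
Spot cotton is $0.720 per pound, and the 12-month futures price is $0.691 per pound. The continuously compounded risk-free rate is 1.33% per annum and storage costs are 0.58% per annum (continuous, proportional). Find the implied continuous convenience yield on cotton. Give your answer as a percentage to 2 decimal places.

6.02%

F = S·e^((r+u−y)T) ⇒ (r+u−y) = ln(F/S)/T
ln(0.691/0.720) = -0.041111; /T ⇒ -0.041111
y = r + u − ln(F/S)/T = 0.0133 + 0.0058 + 0.041111 = 0.060211
y = 6.02%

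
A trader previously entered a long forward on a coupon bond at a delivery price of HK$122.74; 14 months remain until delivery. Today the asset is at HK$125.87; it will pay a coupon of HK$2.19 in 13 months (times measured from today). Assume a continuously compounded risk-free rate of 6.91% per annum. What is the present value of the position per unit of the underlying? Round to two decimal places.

HK$10.60

PV(remaining coupons) I = 2.19·e^(−0.0691·13/12) = 2.0320
Current forward F = (S − I)·e^(rT) = (125.87 − 2.0320)·e^(0.0691·14/12) = 123.8380 × 1.083955 = 134.2348
Value (long) = (F − K)·e^(−rT) = (134.2348 − 122.74) × 0.922547 = 10.6045
Value = HK$10.60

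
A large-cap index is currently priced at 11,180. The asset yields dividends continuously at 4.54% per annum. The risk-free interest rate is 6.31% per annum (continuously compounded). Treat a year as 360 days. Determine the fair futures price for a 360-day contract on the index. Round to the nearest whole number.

F = S·e^((r − q)T) = 11180 · e^((0.0631 − 0.0454) × 360/360)
= 11180 · e^0.017700 = 11180 × 1.017858
F = 11,380

11,380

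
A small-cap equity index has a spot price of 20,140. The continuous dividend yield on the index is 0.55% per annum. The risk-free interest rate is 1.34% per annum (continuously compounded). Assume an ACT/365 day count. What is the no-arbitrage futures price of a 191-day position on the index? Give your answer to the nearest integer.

20,223

F = S·e^((r − q)T) = 20140 · e^((0.0134 − 0.0055) × 191/365)
= 20140 · e^0.004134 = 20140 × 1.004143
F = 20,223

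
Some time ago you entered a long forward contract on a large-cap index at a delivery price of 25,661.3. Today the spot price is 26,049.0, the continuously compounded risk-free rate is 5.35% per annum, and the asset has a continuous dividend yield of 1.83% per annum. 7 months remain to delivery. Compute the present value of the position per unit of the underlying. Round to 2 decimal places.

899.58

Current fair forward for the remaining 7 months: F = S·e^((r − q)·T), (r − q) = 0.0535 − 0.0183 = 0.0352
F = 26049.0 · e^(0.0352 × 7/12) = 26049.0 × 1.02074559 = 26589.4019
Value of long forward = (F − K)·e^(−rT) = (26589.4019 − 25661.3) · e^(−0.0535·7/12)
= 928.1019 × 0.96927362 = 899.58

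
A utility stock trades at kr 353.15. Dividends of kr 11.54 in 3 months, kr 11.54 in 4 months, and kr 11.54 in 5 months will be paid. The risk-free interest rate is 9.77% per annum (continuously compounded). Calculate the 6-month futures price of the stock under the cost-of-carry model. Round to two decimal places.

kr 335.64

PV(dividends) I = 11.54·e^(−0.0977·3/12) + 11.54·e^(−0.0977·4/12) + 11.54·e^(−0.0977·5/12)
I = 11.2615 + 11.1702 + 11.0797 = 33.5114
F = (S − I)·e^(rT) = (353.15 − 33.5114) · e^(0.0977·6/12)
= 319.6386 · e^0.048850 = 319.6386 × 1.050063 = kr 335.64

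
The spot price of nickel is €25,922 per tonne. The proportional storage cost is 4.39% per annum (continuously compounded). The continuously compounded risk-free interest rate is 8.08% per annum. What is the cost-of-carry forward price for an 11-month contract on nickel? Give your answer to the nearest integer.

€29,061 per tonne

Net carry = r + u − y = 0.0808 + 0.0439 − 0.0000 = 0.1247
F = S·e^((r+u−y)T) = 25922 · e^(0.1247 × 11/12) = 25922 · e^0.114308
= 25922 × 1.121097 = €29,061 per tonne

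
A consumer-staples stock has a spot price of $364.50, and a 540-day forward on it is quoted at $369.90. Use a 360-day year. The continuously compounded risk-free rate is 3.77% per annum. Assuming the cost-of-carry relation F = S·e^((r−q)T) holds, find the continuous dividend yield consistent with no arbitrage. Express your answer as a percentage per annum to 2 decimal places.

2.79%

From F = S·e^((r−q)T): (r − q) = ln(F/S)/T
ln(369.90/364.50) = ln(1.014815) = 0.014706
(r − q) = 0.014706 / (540/360) = 0.009804
q = r − ln(F/S)/T = 0.0377 − 0.009804 = 0.027896
q = 2.79%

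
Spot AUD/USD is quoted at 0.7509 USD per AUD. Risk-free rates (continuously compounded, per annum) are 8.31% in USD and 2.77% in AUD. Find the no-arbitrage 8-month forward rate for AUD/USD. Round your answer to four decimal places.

F = S·e^((r_USD − r_AUD)T) = 0.7509 · e^((0.0831 − 0.0277) × 8/12)
= 0.7509 · e^0.036933 = 0.7509 × 1.037623
F = 0.7792 USD per AUD

0.7792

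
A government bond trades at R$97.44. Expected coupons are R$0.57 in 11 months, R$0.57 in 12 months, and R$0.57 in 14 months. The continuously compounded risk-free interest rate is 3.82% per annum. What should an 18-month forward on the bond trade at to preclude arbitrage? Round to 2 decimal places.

R$101.45

PV(coupons) I = 0.57·e^(−0.0382·11/12) + 0.57·e^(−0.0382·12/12) + 0.57·e^(−0.0382·14/12)
I = 0.5504 + 0.5486 + 0.5452 = 1.6442
F = (S − I)·e^(rT) = (97.44 − 1.6442) · e^(0.0382·18/12)
= 95.7958 · e^0.057300 = 95.7958 × 1.058973 = R$101.45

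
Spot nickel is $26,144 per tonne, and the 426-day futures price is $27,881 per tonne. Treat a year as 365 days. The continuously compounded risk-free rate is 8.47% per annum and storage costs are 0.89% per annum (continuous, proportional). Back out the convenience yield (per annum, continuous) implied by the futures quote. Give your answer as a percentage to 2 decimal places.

3.85%

F = S·e^((r+u−y)T) ⇒ (r+u−y) = ln(F/S)/T
ln(27881/26144) = 0.064326; /T ⇒ 0.055115
y = r + u − ln(F/S)/T = 0.0847 + 0.0089 − 0.055115 = 0.038485
y = 3.85%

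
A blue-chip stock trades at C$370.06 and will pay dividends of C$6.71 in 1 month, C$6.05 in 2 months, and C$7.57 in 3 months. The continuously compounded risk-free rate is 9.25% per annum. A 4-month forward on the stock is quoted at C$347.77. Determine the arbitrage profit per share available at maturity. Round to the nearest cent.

PV(dividends) I = 6.71·e^(−0.0925·1/12) + 6.05·e^(−0.0925·2/12) + 7.57·e^(−0.0925·3/12) = 20.0129
Fair forward F* = (S − I)·e^(rT) = (370.06 − 20.0129)·e^0.030833 = 350.0471 × 1.031313 = 361.0081
Market C$347.77 < fair 361.0081: forward underpriced → reverse cash-and-carry (short the stock, invest proceeds at r, pay the dividends, go long the forward).
Profit at T = |F_mkt − F*| = |347.77 − 361.0081| = C$13.24 per share

C$13.24 per share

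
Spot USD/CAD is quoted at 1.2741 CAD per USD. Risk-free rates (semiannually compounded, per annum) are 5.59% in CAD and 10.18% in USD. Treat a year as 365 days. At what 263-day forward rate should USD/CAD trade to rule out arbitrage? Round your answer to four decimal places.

1.2342

By covered interest parity, F = S · (1+r_CAD/2)^(2T) / (1+r_USD/2)^(2T)
= 1.2741 × 1.040526 / 1.074168 = 1.2741 × 0.968681
F = 1.2342 CAD per USD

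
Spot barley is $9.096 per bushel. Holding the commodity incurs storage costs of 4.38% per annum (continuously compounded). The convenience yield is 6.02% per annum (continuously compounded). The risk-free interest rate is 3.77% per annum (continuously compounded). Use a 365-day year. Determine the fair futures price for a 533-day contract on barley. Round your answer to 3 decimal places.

Net carry = r + u − y = 0.0377 + 0.0438 − 0.0602 = 0.0213
F = S·e^((r+u−y)T) = 9.096 · e^(0.0213 × 533/365) = 9.096 · e^0.031104
= 9.096 × 1.031593 = $9.383 per bushel

$9.383 per bushel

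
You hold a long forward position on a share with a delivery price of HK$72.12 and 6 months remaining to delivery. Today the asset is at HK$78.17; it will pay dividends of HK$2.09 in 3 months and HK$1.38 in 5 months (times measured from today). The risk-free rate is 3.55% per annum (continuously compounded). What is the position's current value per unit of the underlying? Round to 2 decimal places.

HK$3.89

PV(remaining dividends) I = 2.09·e^(−0.0355·3/12) + 1.38·e^(−0.0355·5/12) = 3.4313
Current forward F = (S − I)·e^(rT) = (78.17 − 3.4313)·e^(0.0355·6/12) = 74.7387 × 1.017908 = 76.0771
Value (long) = (F − K)·e^(−rT) = (76.0771 − 72.12) × 0.982407 = 3.8875
Value = HK$3.89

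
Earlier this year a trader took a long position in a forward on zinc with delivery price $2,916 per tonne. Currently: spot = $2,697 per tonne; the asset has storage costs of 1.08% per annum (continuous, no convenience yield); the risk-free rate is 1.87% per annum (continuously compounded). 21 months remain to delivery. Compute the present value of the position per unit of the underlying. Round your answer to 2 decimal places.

-$73.66 per tonne

Current fair forward for the remaining 21 months: F = S·e^((r + u)·T), (r + u) = 0.0187 + 0.0108 = 0.0295
F = 2697 · e^(0.0295 × 21/12) = 2697 × 1.05298080 = 2839.8892
Value of long forward = (F − K)·e^(−rT) = (2839.8892 − 2916) · e^(−0.0187·21/12)
= -76.1108 × 0.96780467 = -73.66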